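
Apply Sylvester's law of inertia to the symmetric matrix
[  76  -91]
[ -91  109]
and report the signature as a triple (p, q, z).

step 0: pivot 76 → sign +
step 1: pivot 3/76 → sign +
signature = (2, 0, 0)

Answer: (2, 0, 0)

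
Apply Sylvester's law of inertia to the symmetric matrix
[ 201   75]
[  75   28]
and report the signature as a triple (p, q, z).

Answer: (2, 0, 0)

Derivation:
step 0: pivot 201 → sign +
step 1: pivot 1/67 → sign +
signature = (2, 0, 0)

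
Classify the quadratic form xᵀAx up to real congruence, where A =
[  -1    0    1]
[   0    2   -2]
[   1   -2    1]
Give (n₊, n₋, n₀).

step 0: pivot -1 → sign −
step 1: pivot 2 → sign +
step 2: row/col 2 already zero → sign 0
signature = (1, 1, 1)

Answer: (1, 1, 1)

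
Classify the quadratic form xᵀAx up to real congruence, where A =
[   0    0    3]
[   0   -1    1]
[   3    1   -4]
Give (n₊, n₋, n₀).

step 0: pivot -1 → sign −
step 1: pivot -3 → sign −
step 2: pivot 3 → sign +
signature = (1, 2, 0)

Answer: (1, 2, 0)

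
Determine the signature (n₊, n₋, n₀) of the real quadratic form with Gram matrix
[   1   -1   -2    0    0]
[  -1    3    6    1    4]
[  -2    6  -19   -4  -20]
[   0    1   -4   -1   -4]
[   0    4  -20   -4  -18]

Answer: (3, 2, 0)

Derivation:
step 0: pivot 1 → sign +
step 1: pivot 2 → sign +
step 2: pivot -31 → sign −
step 3: pivot -21/62 → sign −
step 4: pivot 2/7 → sign +
signature = (3, 2, 0)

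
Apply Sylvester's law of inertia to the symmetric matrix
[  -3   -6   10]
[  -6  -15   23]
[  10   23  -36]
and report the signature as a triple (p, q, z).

Answer: (1, 2, 0)

Derivation:
step 0: pivot -3 → sign −
step 1: pivot -3 → sign −
step 2: pivot 1/3 → sign +
signature = (1, 2, 0)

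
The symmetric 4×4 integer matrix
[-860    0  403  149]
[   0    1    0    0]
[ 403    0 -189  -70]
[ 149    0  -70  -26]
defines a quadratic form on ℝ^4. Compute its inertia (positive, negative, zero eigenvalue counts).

Answer: (2, 2, 0)

Derivation:
step 0: pivot -860 → sign −
step 1: pivot 1 → sign +
step 2: pivot -131/860 → sign −
step 3: pivot 3/131 → sign +
signature = (2, 2, 0)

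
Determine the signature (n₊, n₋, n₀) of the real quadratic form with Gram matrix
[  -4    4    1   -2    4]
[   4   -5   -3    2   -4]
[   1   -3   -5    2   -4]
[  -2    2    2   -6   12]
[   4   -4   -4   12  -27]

Answer: (0, 5, 0)

Derivation:
step 0: pivot -4 → sign −
step 1: pivot -1 → sign −
step 2: pivot -3/4 → sign −
step 3: pivot -2 → sign −
step 4: pivot -3 → sign −
signature = (0, 5, 0)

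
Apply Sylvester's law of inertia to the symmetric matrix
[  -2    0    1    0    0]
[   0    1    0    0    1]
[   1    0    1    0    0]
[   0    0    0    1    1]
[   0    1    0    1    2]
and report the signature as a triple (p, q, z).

Answer: (3, 1, 1)

Derivation:
step 0: pivot -2 → sign −
step 1: pivot 1 → sign +
step 2: pivot 3/2 → sign +
step 3: pivot 1 → sign +
step 4: row/col 4 already zero → sign 0
signature = (3, 1, 1)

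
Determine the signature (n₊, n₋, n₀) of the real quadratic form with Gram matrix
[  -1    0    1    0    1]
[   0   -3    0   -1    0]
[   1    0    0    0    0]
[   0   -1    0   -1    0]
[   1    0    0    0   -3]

Answer: (1, 4, 0)

Derivation:
step 0: pivot -1 → sign −
step 1: pivot -3 → sign −
step 2: pivot 1 → sign +
step 3: pivot -2/3 → sign −
step 4: pivot -3 → sign −
signature = (1, 4, 0)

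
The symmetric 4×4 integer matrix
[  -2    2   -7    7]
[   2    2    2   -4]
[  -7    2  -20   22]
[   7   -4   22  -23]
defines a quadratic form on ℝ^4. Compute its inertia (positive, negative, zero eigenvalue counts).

step 0: pivot -2 → sign −
step 1: pivot 4 → sign +
step 2: pivot -7/4 → sign −
step 3: pivot 1/7 → sign +
signature = (2, 2, 0)

Answer: (2, 2, 0)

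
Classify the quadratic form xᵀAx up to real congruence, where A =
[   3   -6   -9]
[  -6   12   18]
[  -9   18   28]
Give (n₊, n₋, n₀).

step 0: pivot 3 → sign +
step 1: pivot 1 → sign +
step 2: row/col 2 already zero → sign 0
signature = (2, 0, 1)

Answer: (2, 0, 1)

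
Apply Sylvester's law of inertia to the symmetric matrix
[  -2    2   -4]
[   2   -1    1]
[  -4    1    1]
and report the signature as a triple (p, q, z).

step 0: pivot -2 → sign −
step 1: pivot 1 → sign +
step 2: row/col 2 already zero → sign 0
signature = (1, 1, 1)

Answer: (1, 1, 1)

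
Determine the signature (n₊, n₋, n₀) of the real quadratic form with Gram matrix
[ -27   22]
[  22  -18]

Answer: (0, 2, 0)

Derivation:
step 0: pivot -27 → sign −
step 1: pivot -2/27 → sign −
signature = (0, 2, 0)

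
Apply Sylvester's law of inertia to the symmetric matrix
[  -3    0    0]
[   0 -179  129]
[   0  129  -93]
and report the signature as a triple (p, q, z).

step 0: pivot -3 → sign −
step 1: pivot -179 → sign −
step 2: pivot -6/179 → sign −
signature = (0, 3, 0)

Answer: (0, 3, 0)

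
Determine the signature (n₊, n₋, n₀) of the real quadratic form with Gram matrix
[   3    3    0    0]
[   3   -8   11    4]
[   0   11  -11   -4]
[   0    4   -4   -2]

step 0: pivot 3 → sign +
step 1: pivot -11 → sign −
step 2: pivot -6/11 → sign −
step 3: row/col 3 already zero → sign 0
signature = (1, 2, 1)

Answer: (1, 2, 1)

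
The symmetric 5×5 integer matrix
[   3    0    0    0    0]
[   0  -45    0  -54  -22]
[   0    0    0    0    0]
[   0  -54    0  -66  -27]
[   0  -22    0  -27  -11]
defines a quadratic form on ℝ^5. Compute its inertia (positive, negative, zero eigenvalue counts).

step 0: pivot 3 → sign +
step 1: pivot -45 → sign −
step 2: pivot -6/5 → sign −
step 3: pivot 1/18 → sign +
step 4: row/col 4 already zero → sign 0
signature = (2, 2, 1)

Answer: (2, 2, 1)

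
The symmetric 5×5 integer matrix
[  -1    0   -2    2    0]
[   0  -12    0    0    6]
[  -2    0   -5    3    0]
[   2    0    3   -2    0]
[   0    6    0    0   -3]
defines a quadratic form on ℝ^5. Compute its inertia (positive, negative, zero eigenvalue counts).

Answer: (1, 3, 1)

Derivation:
step 0: pivot -1 → sign −
step 1: pivot -12 → sign −
step 2: pivot -1 → sign −
step 3: pivot 3 → sign +
step 4: row/col 4 already zero → sign 0
signature = (1, 3, 1)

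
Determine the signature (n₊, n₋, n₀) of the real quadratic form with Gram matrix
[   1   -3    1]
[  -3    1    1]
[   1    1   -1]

step 0: pivot 1 → sign +
step 1: pivot -8 → sign −
step 2: row/col 2 already zero → sign 0
signature = (1, 1, 1)

Answer: (1, 1, 1)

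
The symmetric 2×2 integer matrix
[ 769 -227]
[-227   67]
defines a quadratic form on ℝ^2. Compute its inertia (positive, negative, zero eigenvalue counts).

Answer: (1, 1, 0)

Derivation:
step 0: pivot 769 → sign +
step 1: pivot -6/769 → sign −
signature = (1, 1, 0)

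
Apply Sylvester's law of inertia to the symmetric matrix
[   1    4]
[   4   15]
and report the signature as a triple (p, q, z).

Answer: (1, 1, 0)

Derivation:
step 0: pivot 1 → sign +
step 1: pivot -1 → sign −
signature = (1, 1, 0)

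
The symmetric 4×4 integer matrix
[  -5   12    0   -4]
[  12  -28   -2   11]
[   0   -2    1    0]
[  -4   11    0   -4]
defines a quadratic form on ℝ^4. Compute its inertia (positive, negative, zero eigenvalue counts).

Answer: (1, 3, 0)

Derivation:
step 0: pivot -5 → sign −
step 1: pivot 4/5 → sign +
step 2: pivot -4 → sign −
step 3: pivot -3/16 → sign −
signature = (1, 3, 0)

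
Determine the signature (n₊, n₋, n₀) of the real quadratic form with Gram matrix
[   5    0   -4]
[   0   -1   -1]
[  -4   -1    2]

Answer: (1, 2, 0)

Derivation:
step 0: pivot 5 → sign +
step 1: pivot -1 → sign −
step 2: pivot -1/5 → sign −
signature = (1, 2, 0)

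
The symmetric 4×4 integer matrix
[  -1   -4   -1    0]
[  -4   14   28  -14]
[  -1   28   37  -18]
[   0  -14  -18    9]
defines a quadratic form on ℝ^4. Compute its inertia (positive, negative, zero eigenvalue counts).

Answer: (3, 1, 0)

Derivation:
step 0: pivot -1 → sign −
step 1: pivot 30 → sign +
step 2: pivot 58/15 → sign +
step 3: pivot 1/29 → sign +
signature = (3, 1, 0)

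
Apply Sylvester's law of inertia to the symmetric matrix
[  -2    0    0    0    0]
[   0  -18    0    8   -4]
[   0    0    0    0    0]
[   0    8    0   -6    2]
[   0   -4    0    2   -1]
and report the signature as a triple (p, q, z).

Answer: (0, 4, 1)

Derivation:
step 0: pivot -2 → sign −
step 1: pivot -18 → sign −
step 2: pivot -22/9 → sign −
step 3: pivot -1/11 → sign −
step 4: row/col 4 already zero → sign 0
signature = (0, 4, 1)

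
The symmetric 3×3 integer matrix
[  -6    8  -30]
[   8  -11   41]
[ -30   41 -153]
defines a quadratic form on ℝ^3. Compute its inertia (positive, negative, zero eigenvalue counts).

step 0: pivot -6 → sign −
step 1: pivot -1/3 → sign −
step 2: row/col 2 already zero → sign 0
signature = (0, 2, 1)

Answer: (0, 2, 1)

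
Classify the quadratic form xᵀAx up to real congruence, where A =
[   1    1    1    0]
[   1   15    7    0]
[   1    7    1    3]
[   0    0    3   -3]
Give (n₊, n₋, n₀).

step 0: pivot 1 → sign +
step 1: pivot 14 → sign +
step 2: pivot -18/7 → sign −
step 3: pivot 1/2 → sign +
signature = (3, 1, 0)

Answer: (3, 1, 0)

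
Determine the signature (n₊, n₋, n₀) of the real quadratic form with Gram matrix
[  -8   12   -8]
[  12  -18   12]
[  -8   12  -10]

Answer: (0, 2, 1)

Derivation:
step 0: pivot -8 → sign −
step 1: pivot -2 → sign −
step 2: row/col 2 already zero → sign 0
signature = (0, 2, 1)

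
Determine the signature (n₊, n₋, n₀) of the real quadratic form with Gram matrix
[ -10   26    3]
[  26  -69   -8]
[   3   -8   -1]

step 0: pivot -10 → sign −
step 1: pivot -7/5 → sign −
step 2: pivot -1/14 → sign −
signature = (0, 3, 0)

Answer: (0, 3, 0)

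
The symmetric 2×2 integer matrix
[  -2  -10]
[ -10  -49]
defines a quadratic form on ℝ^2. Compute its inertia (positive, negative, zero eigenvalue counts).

Answer: (1, 1, 0)

Derivation:
step 0: pivot -2 → sign −
step 1: pivot 1 → sign +
signature = (1, 1, 0)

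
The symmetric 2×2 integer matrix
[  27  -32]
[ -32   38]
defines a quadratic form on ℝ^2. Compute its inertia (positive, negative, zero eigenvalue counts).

step 0: pivot 27 → sign +
step 1: pivot 2/27 → sign +
signature = (2, 0, 0)

Answer: (2, 0, 0)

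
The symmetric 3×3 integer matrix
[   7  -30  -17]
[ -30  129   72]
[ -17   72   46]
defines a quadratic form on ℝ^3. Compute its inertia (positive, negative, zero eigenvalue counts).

Answer: (3, 0, 0)

Derivation:
step 0: pivot 7 → sign +
step 1: pivot 3/7 → sign +
step 2: pivot 3 → sign +
signature = (3, 0, 0)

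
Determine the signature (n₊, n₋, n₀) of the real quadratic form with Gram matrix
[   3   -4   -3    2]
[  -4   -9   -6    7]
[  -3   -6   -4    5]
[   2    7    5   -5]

Answer: (2, 2, 0)

Derivation:
step 0: pivot 3 → sign +
step 1: pivot -43/3 → sign −
step 2: pivot -1/43 → sign −
step 3: pivot 3 → sign +
signature = (2, 2, 0)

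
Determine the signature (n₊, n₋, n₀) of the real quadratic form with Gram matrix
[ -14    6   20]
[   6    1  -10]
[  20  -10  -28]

Answer: (1, 1, 1)

Derivation:
step 0: pivot -14 → sign −
step 1: pivot 25/7 → sign +
step 2: row/col 2 already zero → sign 0
signature = (1, 1, 1)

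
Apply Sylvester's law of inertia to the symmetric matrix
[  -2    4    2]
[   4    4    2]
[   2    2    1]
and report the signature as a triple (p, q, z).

step 0: pivot -2 → sign −
step 1: pivot 12 → sign +
step 2: row/col 2 already zero → sign 0
signature = (1, 1, 1)

Answer: (1, 1, 1)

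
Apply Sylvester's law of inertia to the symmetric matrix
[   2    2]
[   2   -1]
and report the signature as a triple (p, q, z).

Answer: (1, 1, 0)

Derivation:
step 0: pivot 2 → sign +
step 1: pivot -3 → sign −
signature = (1, 1, 0)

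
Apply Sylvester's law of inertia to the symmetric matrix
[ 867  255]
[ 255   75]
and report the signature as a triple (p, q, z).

step 0: pivot 867 → sign +
step 1: row/col 1 already zero → sign 0
signature = (1, 0, 1)

Answer: (1, 0, 1)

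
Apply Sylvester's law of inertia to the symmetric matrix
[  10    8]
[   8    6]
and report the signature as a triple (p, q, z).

step 0: pivot 10 → sign +
step 1: pivot -2/5 → sign −
signature = (1, 1, 0)

Answer: (1, 1, 0)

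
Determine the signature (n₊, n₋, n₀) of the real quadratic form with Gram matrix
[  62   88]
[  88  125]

step 0: pivot 62 → sign +
step 1: pivot 3/31 → sign +
signature = (2, 0, 0)

Answer: (2, 0, 0)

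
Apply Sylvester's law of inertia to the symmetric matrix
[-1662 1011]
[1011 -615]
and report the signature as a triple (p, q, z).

step 0: pivot -1662 → sign −
step 1: pivot -3/554 → sign −
signature = (0, 2, 0)

Answer: (0, 2, 0)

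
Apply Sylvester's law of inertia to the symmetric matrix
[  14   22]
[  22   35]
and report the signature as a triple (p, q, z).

step 0: pivot 14 → sign +
step 1: pivot 3/7 → sign +
signature = (2, 0, 0)

Answer: (2, 0, 0)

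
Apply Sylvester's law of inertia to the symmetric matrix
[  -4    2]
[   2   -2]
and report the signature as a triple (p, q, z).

Answer: (0, 2, 0)

Derivation:
step 0: pivot -4 → sign −
step 1: pivot -1 → sign −
signature = (0, 2, 0)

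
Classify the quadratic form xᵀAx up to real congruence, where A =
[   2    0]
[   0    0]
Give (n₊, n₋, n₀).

Answer: (1, 0, 1)

Derivation:
step 0: pivot 2 → sign +
step 1: row/col 1 already zero → sign 0
signature = (1, 0, 1)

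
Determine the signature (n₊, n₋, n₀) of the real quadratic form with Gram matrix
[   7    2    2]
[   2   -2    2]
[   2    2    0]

Answer: (2, 1, 0)

Derivation:
step 0: pivot 7 → sign +
step 1: pivot -18/7 → sign −
step 2: pivot 2/9 → sign +
signature = (2, 1, 0)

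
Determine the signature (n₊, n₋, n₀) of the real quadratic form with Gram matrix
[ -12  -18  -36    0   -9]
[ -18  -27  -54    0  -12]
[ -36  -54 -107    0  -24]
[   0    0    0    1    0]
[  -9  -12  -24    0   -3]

step 0: pivot -12 → sign −
step 1: pivot 1 → sign +
step 2: pivot 1 → sign +
step 3: pivot -21/4 → sign −
step 4: pivot 3/7 → sign +
signature = (3, 2, 0)

Answer: (3, 2, 0)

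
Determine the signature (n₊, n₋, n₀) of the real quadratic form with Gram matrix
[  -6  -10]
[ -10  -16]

Answer: (1, 1, 0)

Derivation:
step 0: pivot -6 → sign −
step 1: pivot 2/3 → sign +
signature = (1, 1, 0)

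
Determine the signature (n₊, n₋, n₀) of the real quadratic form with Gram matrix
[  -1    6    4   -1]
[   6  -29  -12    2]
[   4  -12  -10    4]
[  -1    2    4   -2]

Answer: (1, 3, 0)

Derivation:
step 0: pivot -1 → sign −
step 1: pivot 7 → sign +
step 2: pivot -102/7 → sign −
step 3: pivot -1/17 → sign −
signature = (1, 3, 0)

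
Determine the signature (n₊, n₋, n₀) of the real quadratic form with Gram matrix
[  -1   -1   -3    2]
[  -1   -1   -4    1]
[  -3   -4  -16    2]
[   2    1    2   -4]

step 0: pivot -1 → sign −
step 1: pivot -7 → sign −
step 2: pivot 1/7 → sign +
step 3: pivot 1 → sign +
signature = (2, 2, 0)

Answer: (2, 2, 0)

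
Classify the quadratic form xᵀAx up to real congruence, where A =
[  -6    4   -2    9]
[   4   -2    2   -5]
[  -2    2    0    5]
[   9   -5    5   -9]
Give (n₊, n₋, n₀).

Answer: (2, 2, 0)

Derivation:
step 0: pivot -6 → sign −
step 1: pivot 2/3 → sign +
step 2: pivot 3 → sign +
step 3: pivot -1/3 → sign −
signature = (2, 2, 0)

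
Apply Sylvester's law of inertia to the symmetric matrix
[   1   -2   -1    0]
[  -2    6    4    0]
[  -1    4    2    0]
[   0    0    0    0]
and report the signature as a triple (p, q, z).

step 0: pivot 1 → sign +
step 1: pivot 2 → sign +
step 2: pivot -1 → sign −
step 3: row/col 3 already zero → sign 0
signature = (2, 1, 1)

Answer: (2, 1, 1)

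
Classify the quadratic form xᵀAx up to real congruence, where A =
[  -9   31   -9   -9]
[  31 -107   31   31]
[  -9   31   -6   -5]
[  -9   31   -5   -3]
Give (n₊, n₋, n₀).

step 0: pivot -9 → sign −
step 1: pivot -2/9 → sign −
step 2: pivot 3 → sign +
step 3: pivot 2/3 → sign +
signature = (2, 2, 0)

Answer: (2, 2, 0)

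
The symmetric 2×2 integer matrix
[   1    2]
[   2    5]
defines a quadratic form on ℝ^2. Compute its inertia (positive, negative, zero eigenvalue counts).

step 0: pivot 1 → sign +
step 1: pivot 1 → sign +
signature = (2, 0, 0)

Answer: (2, 0, 0)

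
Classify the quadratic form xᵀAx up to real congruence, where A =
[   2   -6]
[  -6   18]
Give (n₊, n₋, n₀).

step 0: pivot 2 → sign +
step 1: row/col 1 already zero → sign 0
signature = (1, 0, 1)

Answer: (1, 0, 1)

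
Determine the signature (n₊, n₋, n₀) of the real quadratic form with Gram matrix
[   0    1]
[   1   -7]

step 0: pivot -7 → sign −
step 1: pivot 1/7 → sign +
signature = (1, 1, 0)

Answer: (1, 1, 0)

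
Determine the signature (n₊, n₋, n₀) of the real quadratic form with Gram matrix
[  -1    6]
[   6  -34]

step 0: pivot -1 → sign −
step 1: pivot 2 → sign +
signature = (1, 1, 0)

Answer: (1, 1, 0)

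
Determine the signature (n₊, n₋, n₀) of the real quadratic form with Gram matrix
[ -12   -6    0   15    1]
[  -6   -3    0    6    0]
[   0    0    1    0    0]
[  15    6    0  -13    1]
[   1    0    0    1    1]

step 0: pivot -12 → sign −
step 1: pivot 1 → sign +
step 2: pivot 23/4 → sign +
step 3: pivot -9/23 → sign −
step 4: pivot 2/9 → sign +
signature = (3, 2, 0)

Answer: (3, 2, 0)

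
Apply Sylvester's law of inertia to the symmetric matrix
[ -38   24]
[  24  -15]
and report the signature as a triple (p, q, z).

Answer: (1, 1, 0)

Derivation:
step 0: pivot -38 → sign −
step 1: pivot 3/19 → sign +
signature = (1, 1, 0)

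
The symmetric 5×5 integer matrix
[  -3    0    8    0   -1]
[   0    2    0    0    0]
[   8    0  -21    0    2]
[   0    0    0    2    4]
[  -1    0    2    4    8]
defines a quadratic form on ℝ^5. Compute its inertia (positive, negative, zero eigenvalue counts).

Answer: (3, 2, 0)

Derivation:
step 0: pivot -3 → sign −
step 1: pivot 2 → sign +
step 2: pivot 1/3 → sign +
step 3: pivot 2 → sign +
step 4: pivot -1 → sign −
signature = (3, 2, 0)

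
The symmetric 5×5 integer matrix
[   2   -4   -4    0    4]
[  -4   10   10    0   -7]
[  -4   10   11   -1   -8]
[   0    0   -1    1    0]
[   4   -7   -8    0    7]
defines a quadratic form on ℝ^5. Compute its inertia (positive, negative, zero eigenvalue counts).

Answer: (4, 1, 0)

Derivation:
step 0: pivot 2 → sign +
step 1: pivot 2 → sign +
step 2: pivot 1 → sign +
step 3: pivot -5/2 → sign −
step 4: pivot 2/5 → sign +
signature = (4, 1, 0)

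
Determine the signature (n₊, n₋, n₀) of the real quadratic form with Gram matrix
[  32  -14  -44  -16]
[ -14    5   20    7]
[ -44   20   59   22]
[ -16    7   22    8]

Answer: (1, 2, 1)

Derivation:
step 0: pivot 32 → sign +
step 1: pivot -9/8 → sign −
step 2: pivot -1 → sign −
step 3: row/col 3 already zero → sign 0
signature = (1, 2, 1)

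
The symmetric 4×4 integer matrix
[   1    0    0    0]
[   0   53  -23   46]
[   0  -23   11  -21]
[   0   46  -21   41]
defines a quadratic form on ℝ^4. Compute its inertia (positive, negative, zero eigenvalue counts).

step 0: pivot 1 → sign +
step 1: pivot 53 → sign +
step 2: pivot 54/53 → sign +
step 3: pivot 1/54 → sign +
signature = (4, 0, 0)

Answer: (4, 0, 0)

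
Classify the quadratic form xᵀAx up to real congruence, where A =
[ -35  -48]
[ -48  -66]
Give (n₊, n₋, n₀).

Answer: (0, 2, 0)

Derivation:
step 0: pivot -35 → sign −
step 1: pivot -6/35 → sign −
signature = (0, 2, 0)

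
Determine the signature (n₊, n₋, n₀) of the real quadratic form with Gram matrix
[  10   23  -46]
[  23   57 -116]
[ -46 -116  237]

Answer: (3, 0, 0)

Derivation:
step 0: pivot 10 → sign +
step 1: pivot 41/10 → sign +
step 2: pivot 1/41 → sign +
signature = (3, 0, 0)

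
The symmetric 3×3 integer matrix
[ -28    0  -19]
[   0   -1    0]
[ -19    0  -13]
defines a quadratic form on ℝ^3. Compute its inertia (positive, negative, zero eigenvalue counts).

step 0: pivot -28 → sign −
step 1: pivot -1 → sign −
step 2: pivot -3/28 → sign −
signature = (0, 3, 0)

Answer: (0, 3, 0)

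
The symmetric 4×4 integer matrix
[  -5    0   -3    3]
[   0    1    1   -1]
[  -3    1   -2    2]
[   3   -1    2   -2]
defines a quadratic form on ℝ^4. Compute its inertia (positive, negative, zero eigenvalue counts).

Answer: (1, 2, 1)

Derivation:
step 0: pivot -5 → sign −
step 1: pivot 1 → sign +
step 2: pivot -6/5 → sign −
step 3: row/col 3 already zero → sign 0
signature = (1, 2, 1)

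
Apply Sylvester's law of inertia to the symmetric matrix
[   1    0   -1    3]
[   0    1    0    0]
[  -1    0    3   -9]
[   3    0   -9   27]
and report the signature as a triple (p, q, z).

Answer: (3, 0, 1)

Derivation:
step 0: pivot 1 → sign +
step 1: pivot 1 → sign +
step 2: pivot 2 → sign +
step 3: row/col 3 already zero → sign 0
signature = (3, 0, 1)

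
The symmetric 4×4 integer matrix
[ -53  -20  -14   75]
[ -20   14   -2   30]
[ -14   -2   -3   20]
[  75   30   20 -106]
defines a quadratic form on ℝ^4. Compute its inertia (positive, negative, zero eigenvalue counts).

step 0: pivot -53 → sign −
step 1: pivot 1142/53 → sign +
step 2: pivot 113/571 → sign +
step 3: pivot -3/113 → sign −
signature = (2, 2, 0)

Answer: (2, 2, 0)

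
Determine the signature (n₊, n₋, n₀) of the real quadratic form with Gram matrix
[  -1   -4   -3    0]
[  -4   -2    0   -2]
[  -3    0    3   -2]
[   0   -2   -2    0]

step 0: pivot -1 → sign −
step 1: pivot 14 → sign +
step 2: pivot 12/7 → sign +
step 3: pivot -1/3 → sign −
signature = (2, 2, 0)

Answer: (2, 2, 0)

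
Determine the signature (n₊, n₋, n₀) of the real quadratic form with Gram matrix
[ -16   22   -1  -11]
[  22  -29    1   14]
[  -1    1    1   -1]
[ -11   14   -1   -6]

step 0: pivot -16 → sign −
step 1: pivot 5/4 → sign +
step 2: pivot 19/20 → sign +
step 3: pivot 2/19 → sign +
signature = (3, 1, 0)

Answer: (3, 1, 0)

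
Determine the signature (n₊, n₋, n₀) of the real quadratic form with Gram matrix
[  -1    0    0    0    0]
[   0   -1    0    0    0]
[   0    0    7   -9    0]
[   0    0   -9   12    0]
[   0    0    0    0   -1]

step 0: pivot -1 → sign −
step 1: pivot -1 → sign −
step 2: pivot 7 → sign +
step 3: pivot 3/7 → sign +
step 4: pivot -1 → sign −
signature = (2, 3, 0)

Answer: (2, 3, 0)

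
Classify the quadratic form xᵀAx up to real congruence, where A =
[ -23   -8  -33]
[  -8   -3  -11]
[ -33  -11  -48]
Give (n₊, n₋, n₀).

Answer: (1, 2, 0)

Derivation:
step 0: pivot -23 → sign −
step 1: pivot -5/23 → sign −
step 2: pivot 2/5 → sign +
signature = (1, 2, 0)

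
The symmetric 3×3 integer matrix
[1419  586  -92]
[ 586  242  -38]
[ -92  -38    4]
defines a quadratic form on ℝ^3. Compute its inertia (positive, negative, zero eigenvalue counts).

Answer: (2, 1, 0)

Derivation:
step 0: pivot 1419 → sign +
step 1: pivot 2/1419 → sign +
step 2: pivot -2 → sign −
signature = (2, 1, 0)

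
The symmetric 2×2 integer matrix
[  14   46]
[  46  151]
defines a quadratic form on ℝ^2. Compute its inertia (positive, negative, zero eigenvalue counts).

Answer: (1, 1, 0)

Derivation:
step 0: pivot 14 → sign +
step 1: pivot -1/7 → sign −
signature = (1, 1, 0)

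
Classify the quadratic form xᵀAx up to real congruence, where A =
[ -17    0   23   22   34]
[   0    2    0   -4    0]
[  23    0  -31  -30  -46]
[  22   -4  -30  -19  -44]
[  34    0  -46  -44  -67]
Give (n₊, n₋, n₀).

step 0: pivot -17 → sign −
step 1: pivot 2 → sign +
step 2: pivot 2/17 → sign +
step 3: pivot 1 → sign +
step 4: pivot 1 → sign +
signature = (4, 1, 0)

Answer: (4, 1, 0)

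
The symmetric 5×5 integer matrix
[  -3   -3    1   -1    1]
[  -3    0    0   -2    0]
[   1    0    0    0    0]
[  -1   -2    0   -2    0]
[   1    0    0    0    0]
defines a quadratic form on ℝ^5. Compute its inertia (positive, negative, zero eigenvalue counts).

Answer: (2, 2, 1)

Derivation:
step 0: pivot -3 → sign −
step 1: pivot 3 → sign +
step 2: pivot -2 → sign −
step 3: pivot 2/9 → sign +
step 4: row/col 4 already zero → sign 0
signature = (2, 2, 1)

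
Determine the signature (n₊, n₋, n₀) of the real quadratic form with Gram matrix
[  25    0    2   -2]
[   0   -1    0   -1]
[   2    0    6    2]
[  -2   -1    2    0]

Answer: (3, 1, 0)

Derivation:
step 0: pivot 25 → sign +
step 1: pivot -1 → sign −
step 2: pivot 146/25 → sign +
step 3: pivot 3/73 → sign +
signature = (3, 1, 0)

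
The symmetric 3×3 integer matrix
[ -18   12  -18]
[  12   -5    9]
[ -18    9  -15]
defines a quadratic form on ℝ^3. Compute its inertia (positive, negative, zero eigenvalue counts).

Answer: (1, 1, 1)

Derivation:
step 0: pivot -18 → sign −
step 1: pivot 3 → sign +
step 2: row/col 2 already zero → sign 0
signature = (1, 1, 1)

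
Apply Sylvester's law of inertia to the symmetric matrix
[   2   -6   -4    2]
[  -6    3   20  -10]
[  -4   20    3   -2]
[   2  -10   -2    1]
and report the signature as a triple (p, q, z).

Answer: (2, 2, 0)

Derivation:
step 0: pivot 2 → sign +
step 1: pivot -15 → sign −
step 2: pivot -11/15 → sign −
step 3: pivot 1/11 → sign +
signature = (2, 2, 0)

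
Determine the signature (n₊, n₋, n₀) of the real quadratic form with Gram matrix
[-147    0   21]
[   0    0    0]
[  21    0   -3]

Answer: (0, 1, 2)

Derivation:
step 0: pivot -147 → sign −
step 1: row/col 1 already zero → sign 0
step 2: row/col 2 already zero → sign 0
signature = (0, 1, 2)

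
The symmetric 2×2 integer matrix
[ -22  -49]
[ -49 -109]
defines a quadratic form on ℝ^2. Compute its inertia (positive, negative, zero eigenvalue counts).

step 0: pivot -22 → sign −
step 1: pivot 3/22 → sign +
signature = (1, 1, 0)

Answer: (1, 1, 0)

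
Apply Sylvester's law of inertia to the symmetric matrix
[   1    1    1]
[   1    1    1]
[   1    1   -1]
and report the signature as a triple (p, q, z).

step 0: pivot 1 → sign +
step 1: pivot -2 → sign −
step 2: row/col 2 already zero → sign 0
signature = (1, 1, 1)

Answer: (1, 1, 1)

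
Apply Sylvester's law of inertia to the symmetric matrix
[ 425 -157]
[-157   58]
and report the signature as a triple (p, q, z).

step 0: pivot 425 → sign +
step 1: pivot 1/425 → sign +
signature = (2, 0, 0)

Answer: (2, 0, 0)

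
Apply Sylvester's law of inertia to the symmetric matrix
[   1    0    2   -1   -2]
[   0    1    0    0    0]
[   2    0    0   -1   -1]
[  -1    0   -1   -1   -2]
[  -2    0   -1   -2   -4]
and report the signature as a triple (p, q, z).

step 0: pivot 1 → sign +
step 1: pivot 1 → sign +
step 2: pivot -4 → sign −
step 3: pivot -7/4 → sign −
step 4: pivot 2/7 → sign +
signature = (3, 2, 0)

Answer: (3, 2, 0)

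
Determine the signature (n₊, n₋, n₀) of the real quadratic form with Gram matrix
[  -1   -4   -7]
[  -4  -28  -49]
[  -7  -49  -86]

Answer: (0, 3, 0)

Derivation:
step 0: pivot -1 → sign −
step 1: pivot -12 → sign −
step 2: pivot -1/4 → sign −
signature = (0, 3, 0)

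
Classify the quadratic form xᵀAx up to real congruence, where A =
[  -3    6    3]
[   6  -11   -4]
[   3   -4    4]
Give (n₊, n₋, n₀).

Answer: (2, 1, 0)

Derivation:
step 0: pivot -3 → sign −
step 1: pivot 1 → sign +
step 2: pivot 3 → sign +
signature = (2, 1, 0)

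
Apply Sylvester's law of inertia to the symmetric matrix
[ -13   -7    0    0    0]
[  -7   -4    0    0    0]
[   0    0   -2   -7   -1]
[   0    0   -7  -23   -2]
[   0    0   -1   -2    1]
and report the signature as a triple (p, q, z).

step 0: pivot -13 → sign −
step 1: pivot -3/13 → sign −
step 2: pivot -2 → sign −
step 3: pivot 3/2 → sign +
step 4: row/col 4 already zero → sign 0
signature = (1, 3, 1)

Answer: (1, 3, 1)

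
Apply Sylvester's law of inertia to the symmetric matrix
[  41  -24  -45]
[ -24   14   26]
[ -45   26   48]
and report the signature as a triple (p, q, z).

step 0: pivot 41 → sign +
step 1: pivot -2/41 → sign −
step 2: pivot 1 → sign +
signature = (2, 1, 0)

Answer: (2, 1, 0)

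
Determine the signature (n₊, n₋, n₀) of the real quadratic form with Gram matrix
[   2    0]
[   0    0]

Answer: (1, 0, 1)

Derivation:
step 0: pivot 2 → sign +
step 1: row/col 1 already zero → sign 0
signature = (1, 0, 1)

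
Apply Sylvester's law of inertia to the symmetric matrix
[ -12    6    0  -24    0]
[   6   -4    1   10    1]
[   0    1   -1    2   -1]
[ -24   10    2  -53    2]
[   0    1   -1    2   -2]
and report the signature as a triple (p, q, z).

Answer: (0, 4, 1)

Derivation:
step 0: pivot -12 → sign −
step 1: pivot -1 → sign −
step 2: pivot -1 → sign −
step 3: pivot -1 → sign −
step 4: row/col 4 already zero → sign 0
signature = (0, 4, 1)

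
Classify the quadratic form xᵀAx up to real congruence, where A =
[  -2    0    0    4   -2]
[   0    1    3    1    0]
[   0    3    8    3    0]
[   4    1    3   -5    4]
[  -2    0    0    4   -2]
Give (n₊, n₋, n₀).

Answer: (2, 2, 1)

Derivation:
step 0: pivot -2 → sign −
step 1: pivot 1 → sign +
step 2: pivot -1 → sign −
step 3: pivot 2 → sign +
step 4: row/col 4 already zero → sign 0
signature = (2, 2, 1)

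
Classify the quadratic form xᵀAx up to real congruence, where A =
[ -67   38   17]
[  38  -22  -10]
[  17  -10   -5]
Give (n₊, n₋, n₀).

step 0: pivot -67 → sign −
step 1: pivot -30/67 → sign −
step 2: pivot -2/5 → sign −
signature = (0, 3, 0)

Answer: (0, 3, 0)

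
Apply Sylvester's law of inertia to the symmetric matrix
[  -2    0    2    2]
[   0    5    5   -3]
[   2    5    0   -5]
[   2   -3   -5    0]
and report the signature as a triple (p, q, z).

Answer: (2, 2, 0)

Derivation:
step 0: pivot -2 → sign −
step 1: pivot 5 → sign +
step 2: pivot -3 → sign −
step 3: pivot 1/5 → sign +
signature = (2, 2, 0)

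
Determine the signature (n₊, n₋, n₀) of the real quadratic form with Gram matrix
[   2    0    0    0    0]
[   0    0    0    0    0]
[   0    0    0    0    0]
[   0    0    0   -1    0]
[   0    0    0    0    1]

step 0: pivot 2 → sign +
step 1: pivot -1 → sign −
step 2: pivot 1 → sign +
step 3: row/col 3 already zero → sign 0
step 4: row/col 4 already zero → sign 0
signature = (2, 1, 2)

Answer: (2, 1, 2)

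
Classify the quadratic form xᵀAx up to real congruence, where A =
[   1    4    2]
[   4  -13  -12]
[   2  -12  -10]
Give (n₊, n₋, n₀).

step 0: pivot 1 → sign +
step 1: pivot -29 → sign −
step 2: pivot -6/29 → sign −
signature = (1, 2, 0)

Answer: (1, 2, 0)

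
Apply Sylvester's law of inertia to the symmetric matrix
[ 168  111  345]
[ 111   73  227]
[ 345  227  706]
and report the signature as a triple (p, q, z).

step 0: pivot 168 → sign +
step 1: pivot -19/56 → sign −
step 2: pivot 3/19 → sign +
signature = (2, 1, 0)

Answer: (2, 1, 0)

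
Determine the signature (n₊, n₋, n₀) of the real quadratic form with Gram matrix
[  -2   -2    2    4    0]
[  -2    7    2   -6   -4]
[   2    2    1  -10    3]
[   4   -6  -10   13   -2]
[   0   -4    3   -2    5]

Answer: (3, 2, 0)

Derivation:
step 0: pivot -2 → sign −
step 1: pivot 9 → sign +
step 2: pivot 3 → sign +
step 3: pivot -19/9 → sign −
step 4: pivot 6/19 → sign +
signature = (3, 2, 0)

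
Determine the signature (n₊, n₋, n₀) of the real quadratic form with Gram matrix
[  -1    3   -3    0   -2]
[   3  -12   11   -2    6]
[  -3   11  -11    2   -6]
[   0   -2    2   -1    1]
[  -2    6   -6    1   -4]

Answer: (1, 4, 0)

Derivation:
step 0: pivot -1 → sign −
step 1: pivot -3 → sign −
step 2: pivot -2/3 → sign −
step 3: pivot 1 → sign +
step 4: pivot -1 → sign −
signature = (1, 4, 0)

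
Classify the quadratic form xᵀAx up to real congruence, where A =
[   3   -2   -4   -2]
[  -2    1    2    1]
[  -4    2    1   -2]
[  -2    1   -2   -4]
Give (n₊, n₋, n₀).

Answer: (2, 2, 0)

Derivation:
step 0: pivot 3 → sign +
step 1: pivot -1/3 → sign −
step 2: pivot -3 → sign −
step 3: pivot 1/3 → sign +
signature = (2, 2, 0)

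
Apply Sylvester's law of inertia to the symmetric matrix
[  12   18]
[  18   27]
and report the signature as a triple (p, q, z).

step 0: pivot 12 → sign +
step 1: row/col 1 already zero → sign 0
signature = (1, 0, 1)

Answer: (1, 0, 1)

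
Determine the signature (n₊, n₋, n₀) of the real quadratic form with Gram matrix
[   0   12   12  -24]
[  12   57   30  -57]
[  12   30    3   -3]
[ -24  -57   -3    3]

step 0: pivot 57 → sign +
step 1: pivot -48/19 → sign −
step 2: pivot 3 → sign +
step 3: row/col 3 already zero → sign 0
signature = (2, 1, 1)

Answer: (2, 1, 1)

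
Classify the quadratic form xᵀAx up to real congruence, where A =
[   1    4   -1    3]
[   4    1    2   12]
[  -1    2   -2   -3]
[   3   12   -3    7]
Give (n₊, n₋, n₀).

Answer: (1, 3, 0)

Derivation:
step 0: pivot 1 → sign +
step 1: pivot -15 → sign −
step 2: pivot -3/5 → sign −
step 3: pivot -2 → sign −
signature = (1, 3, 0)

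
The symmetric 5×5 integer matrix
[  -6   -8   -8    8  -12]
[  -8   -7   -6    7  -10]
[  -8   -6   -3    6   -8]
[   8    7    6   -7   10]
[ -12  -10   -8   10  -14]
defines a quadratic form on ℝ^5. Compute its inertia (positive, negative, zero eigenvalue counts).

Answer: (3, 1, 1)

Derivation:
step 0: pivot -6 → sign −
step 1: pivot 11/3 → sign +
step 2: pivot 19/11 → sign +
step 3: pivot 2/19 → sign +
step 4: row/col 4 already zero → sign 0
signature = (3, 1, 1)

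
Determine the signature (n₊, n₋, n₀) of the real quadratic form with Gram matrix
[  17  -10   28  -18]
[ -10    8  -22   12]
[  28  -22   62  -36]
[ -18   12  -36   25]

step 0: pivot 17 → sign +
step 1: pivot 36/17 → sign +
step 2: pivot 13/9 → sign +
step 3: pivot 1/13 → sign +
signature = (4, 0, 0)

Answer: (4, 0, 0)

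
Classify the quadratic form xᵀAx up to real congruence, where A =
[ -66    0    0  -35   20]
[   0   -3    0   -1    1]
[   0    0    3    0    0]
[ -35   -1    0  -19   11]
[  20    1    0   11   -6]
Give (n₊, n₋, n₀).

Answer: (2, 3, 0)

Derivation:
step 0: pivot -66 → sign −
step 1: pivot -3 → sign −
step 2: pivot 3 → sign +
step 3: pivot -7/66 → sign −
step 4: pivot 3/7 → sign +
signature = (2, 3, 0)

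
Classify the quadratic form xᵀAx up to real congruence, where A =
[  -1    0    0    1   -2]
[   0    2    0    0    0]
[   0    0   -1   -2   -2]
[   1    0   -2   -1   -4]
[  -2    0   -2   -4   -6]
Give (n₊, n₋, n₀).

step 0: pivot -1 → sign −
step 1: pivot 2 → sign +
step 2: pivot -1 → sign −
step 3: pivot 4 → sign +
step 4: pivot 1 → sign +
signature = (3, 2, 0)

Answer: (3, 2, 0)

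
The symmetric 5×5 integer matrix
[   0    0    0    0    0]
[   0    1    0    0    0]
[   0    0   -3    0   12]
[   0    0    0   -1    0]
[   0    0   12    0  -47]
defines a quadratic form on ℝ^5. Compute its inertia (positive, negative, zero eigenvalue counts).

step 0: pivot 1 → sign +
step 1: pivot -3 → sign −
step 2: pivot -1 → sign −
step 3: pivot 1 → sign +
step 4: row/col 4 already zero → sign 0
signature = (2, 2, 1)

Answer: (2, 2, 1)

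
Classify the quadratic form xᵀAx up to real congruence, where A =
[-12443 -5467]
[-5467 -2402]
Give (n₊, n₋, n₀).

step 0: pivot -12443 → sign −
step 1: pivot 3/12443 → sign +
signature = (1, 1, 0)

Answer: (1, 1, 0)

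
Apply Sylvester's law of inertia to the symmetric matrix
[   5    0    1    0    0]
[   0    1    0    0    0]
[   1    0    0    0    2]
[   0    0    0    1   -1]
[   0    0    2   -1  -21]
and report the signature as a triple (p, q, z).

step 0: pivot 5 → sign +
step 1: pivot 1 → sign +
step 2: pivot -1/5 → sign −
step 3: pivot 1 → sign +
step 4: pivot -2 → sign −
signature = (3, 2, 0)

Answer: (3, 2, 0)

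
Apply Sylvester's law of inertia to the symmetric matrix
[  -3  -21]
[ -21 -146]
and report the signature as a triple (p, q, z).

Answer: (1, 1, 0)

Derivation:
step 0: pivot -3 → sign −
step 1: pivot 1 → sign +
signature = (1, 1, 0)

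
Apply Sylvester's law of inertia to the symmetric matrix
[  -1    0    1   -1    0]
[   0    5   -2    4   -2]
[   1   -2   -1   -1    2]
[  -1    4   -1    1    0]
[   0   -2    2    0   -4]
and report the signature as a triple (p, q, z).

step 0: pivot -1 → sign −
step 1: pivot 5 → sign +
step 2: pivot -4/5 → sign −
step 3: pivot -1 → sign −
step 4: pivot -2 → sign −
signature = (1, 4, 0)

Answer: (1, 4, 0)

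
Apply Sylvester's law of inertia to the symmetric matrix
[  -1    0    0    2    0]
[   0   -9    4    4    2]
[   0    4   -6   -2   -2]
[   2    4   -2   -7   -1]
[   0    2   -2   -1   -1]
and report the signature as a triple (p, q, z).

Answer: (0, 5, 0)

Derivation:
step 0: pivot -1 → sign −
step 1: pivot -9 → sign −
step 2: pivot -38/9 → sign −
step 3: pivot -23/19 → sign −
step 4: pivot -6/23 → sign −
signature = (0, 5, 0)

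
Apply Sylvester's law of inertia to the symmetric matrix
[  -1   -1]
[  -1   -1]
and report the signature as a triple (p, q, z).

step 0: pivot -1 → sign −
step 1: row/col 1 already zero → sign 0
signature = (0, 1, 1)

Answer: (0, 1, 1)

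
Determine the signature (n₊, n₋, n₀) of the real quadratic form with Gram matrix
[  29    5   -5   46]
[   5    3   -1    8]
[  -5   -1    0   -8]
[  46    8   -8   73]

step 0: pivot 29 → sign +
step 1: pivot 62/29 → sign +
step 2: pivot -27/31 → sign −
step 3: pivot 1/27 → sign +
signature = (3, 1, 0)

Answer: (3, 1, 0)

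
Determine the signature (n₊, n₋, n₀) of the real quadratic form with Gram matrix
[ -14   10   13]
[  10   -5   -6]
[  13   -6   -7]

Answer: (2, 1, 0)

Derivation:
step 0: pivot -14 → sign −
step 1: pivot 15/7 → sign +
step 2: pivot 1/30 → sign +
signature = (2, 1, 0)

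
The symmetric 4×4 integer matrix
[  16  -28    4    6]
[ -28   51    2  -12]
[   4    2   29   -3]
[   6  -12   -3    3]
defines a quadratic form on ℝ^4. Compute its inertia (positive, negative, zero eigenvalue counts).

Answer: (3, 1, 0)

Derivation:
step 0: pivot 16 → sign +
step 1: pivot 2 → sign +
step 2: pivot -25/2 → sign −
step 3: pivot 3/100 → sign +
signature = (3, 1, 0)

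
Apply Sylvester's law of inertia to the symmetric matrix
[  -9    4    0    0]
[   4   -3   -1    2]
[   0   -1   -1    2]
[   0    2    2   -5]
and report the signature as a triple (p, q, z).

Answer: (0, 4, 0)

Derivation:
step 0: pivot -9 → sign −
step 1: pivot -11/9 → sign −
step 2: pivot -2/11 → sign −
step 3: pivot -1 → sign −
signature = (0, 4, 0)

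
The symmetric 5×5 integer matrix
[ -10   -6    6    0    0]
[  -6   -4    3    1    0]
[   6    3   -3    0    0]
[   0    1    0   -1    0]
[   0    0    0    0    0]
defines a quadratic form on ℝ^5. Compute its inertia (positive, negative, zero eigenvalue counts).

Answer: (1, 2, 2)

Derivation:
step 0: pivot -10 → sign −
step 1: pivot -2/5 → sign −
step 2: pivot 3/2 → sign +
step 3: row/col 3 already zero → sign 0
step 4: row/col 4 already zero → sign 0
signature = (1, 2, 2)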